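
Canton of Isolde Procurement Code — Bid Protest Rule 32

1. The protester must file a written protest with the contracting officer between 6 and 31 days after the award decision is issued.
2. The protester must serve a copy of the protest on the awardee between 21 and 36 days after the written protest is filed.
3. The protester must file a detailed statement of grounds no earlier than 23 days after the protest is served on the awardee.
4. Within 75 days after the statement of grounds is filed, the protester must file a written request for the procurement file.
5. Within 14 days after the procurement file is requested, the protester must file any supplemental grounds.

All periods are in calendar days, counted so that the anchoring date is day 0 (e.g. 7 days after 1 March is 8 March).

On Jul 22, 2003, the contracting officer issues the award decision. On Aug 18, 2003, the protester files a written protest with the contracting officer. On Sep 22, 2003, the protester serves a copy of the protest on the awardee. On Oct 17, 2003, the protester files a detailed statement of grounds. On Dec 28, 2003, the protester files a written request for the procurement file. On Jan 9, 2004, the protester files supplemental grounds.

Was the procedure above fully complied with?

Yes

Step 1: the window is 6–31 days after Jul 22, 2003 (when the award decision is issued), so Jul 28, 2003 through Aug 22, 2003; done Aug 18, 2003, which is between those dates.
Step 2: the window is 21–36 days after Aug 18, 2003 (when the written protest is filed), so Sep 8, 2003 through Sep 23, 2003; Sep 22, 2003 falls inside that range.
Step 3: the earliest permitted date is 23 days after Sep 22, 2003 (when the protest is served on the awardee), i.e. Oct 15, 2003; done Oct 17, 2003 — permitted.
Step 4: 75 days after Oct 17, 2003 (when the statement of grounds is filed) is Dec 31, 2003; done Dec 28, 2003 — timely.
Step 5: 14 days after Dec 28, 2003 (when the procurement file is requested) is Jan 11, 2004; Jan 9, 2004 is within that limit.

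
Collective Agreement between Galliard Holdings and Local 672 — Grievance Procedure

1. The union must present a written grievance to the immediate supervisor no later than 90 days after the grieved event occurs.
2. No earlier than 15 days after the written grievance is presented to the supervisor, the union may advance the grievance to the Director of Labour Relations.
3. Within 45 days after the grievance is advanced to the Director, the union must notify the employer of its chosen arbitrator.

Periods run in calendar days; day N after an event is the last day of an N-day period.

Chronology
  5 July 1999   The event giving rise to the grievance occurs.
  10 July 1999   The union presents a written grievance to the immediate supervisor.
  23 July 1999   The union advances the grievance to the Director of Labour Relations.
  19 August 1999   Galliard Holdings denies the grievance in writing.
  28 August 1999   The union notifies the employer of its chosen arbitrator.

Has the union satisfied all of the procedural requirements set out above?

Step 1 — counting 90 days from 5 July 1999 (when the grieved event occurs) gives a deadline of 3 October 1999; done 10 July 1999 — timely.
Step 2 — must wait 15 days from 10 July 1999 (when the written grievance is presented to the supervisor), so not before 25 July 1999; acted on 23 July 1999, 2 days prematurely.

No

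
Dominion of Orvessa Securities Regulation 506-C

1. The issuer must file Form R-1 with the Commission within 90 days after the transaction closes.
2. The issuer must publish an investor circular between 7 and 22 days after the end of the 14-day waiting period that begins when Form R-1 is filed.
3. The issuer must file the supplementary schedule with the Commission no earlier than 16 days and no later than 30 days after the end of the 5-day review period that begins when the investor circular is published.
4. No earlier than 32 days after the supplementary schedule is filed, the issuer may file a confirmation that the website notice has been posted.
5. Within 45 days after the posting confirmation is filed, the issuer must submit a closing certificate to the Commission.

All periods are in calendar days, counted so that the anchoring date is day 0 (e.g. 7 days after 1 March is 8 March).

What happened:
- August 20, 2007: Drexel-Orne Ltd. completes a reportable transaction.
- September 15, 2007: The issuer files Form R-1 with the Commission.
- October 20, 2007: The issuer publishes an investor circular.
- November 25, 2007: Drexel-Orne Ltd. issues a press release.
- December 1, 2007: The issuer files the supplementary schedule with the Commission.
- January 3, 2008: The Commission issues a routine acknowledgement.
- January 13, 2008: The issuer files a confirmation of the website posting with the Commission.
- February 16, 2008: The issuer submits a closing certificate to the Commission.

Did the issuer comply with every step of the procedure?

Step 1: 90 days after August 20, 2007 (when the transaction closes) is November 18, 2007; September 15, 2007 is within that limit.
Step 2: the window is 7–22 days after September 29, 2007 (end of the 14-day waiting period, which began when Form R-1 is filed on September 15, 2007), so October 6, 2007 through October 21, 2007; October 20, 2007 falls inside that range.
Step 3: the window is 16–30 days after October 25, 2007 (end of the 5-day review period, which began when the investor circular is published on October 20, 2007), so November 10, 2007 through November 24, 2007; December 1, 2007 is 7 days past the end of the window.

No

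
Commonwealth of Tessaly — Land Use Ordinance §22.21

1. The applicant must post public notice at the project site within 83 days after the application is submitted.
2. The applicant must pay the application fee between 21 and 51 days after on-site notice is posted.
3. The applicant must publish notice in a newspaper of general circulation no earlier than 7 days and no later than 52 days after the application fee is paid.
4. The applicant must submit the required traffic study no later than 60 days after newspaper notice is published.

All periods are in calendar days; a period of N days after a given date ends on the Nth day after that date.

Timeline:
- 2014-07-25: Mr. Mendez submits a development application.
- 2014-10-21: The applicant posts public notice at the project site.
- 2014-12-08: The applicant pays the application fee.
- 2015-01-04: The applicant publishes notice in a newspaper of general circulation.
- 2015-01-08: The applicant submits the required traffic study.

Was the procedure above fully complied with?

No

Step 1: 83 days after 2014-07-25 (when the application is submitted) is 2014-10-16; not done until 2014-10-21, 5 days after the deadline.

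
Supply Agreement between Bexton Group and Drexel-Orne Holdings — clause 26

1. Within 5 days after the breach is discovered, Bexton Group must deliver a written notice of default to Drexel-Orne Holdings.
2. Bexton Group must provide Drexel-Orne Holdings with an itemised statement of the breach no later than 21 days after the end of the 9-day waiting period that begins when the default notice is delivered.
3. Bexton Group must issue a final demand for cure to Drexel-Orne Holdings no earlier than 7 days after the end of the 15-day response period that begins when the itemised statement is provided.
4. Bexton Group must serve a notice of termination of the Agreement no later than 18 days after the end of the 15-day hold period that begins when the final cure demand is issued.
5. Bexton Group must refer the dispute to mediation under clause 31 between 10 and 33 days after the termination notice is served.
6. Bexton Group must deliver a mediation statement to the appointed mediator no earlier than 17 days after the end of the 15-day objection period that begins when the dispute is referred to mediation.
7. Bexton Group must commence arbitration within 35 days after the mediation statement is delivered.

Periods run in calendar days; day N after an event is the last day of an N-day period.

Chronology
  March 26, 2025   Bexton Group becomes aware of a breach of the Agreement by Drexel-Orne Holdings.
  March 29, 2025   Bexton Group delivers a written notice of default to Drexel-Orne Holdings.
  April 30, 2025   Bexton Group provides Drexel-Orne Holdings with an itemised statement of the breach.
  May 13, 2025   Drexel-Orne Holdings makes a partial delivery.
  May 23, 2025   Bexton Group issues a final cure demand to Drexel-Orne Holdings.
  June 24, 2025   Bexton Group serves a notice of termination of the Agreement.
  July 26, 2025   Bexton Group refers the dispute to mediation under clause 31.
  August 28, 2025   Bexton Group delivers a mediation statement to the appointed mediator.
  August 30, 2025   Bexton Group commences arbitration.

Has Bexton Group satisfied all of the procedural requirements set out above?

Step 1: 5 days after March 26, 2025 (when the breach is discovered) is March 31, 2025; completed March 29, 2025, before the deadline.
Step 2: 21 days after April 7, 2025 (end of the 9-day waiting period, which began when the default notice is delivered on March 29, 2025) is April 28, 2025; done April 30, 2025 — 2 days late.

No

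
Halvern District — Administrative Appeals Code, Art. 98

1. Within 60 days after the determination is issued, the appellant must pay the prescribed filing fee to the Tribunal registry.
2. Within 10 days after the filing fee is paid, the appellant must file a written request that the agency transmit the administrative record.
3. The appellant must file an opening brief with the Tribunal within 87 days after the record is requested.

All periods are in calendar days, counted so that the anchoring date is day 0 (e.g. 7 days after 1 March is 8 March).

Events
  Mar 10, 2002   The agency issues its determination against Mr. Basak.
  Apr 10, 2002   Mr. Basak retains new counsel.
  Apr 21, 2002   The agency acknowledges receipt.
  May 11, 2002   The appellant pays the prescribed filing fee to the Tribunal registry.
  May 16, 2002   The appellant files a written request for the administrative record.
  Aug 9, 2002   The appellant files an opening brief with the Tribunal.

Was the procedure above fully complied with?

No

Step 1: 60 days after Mar 10, 2002 (when the determination is issued) is May 9, 2002; done May 11, 2002 — 2 days late.
No need to go further; step 1 was not satisfied.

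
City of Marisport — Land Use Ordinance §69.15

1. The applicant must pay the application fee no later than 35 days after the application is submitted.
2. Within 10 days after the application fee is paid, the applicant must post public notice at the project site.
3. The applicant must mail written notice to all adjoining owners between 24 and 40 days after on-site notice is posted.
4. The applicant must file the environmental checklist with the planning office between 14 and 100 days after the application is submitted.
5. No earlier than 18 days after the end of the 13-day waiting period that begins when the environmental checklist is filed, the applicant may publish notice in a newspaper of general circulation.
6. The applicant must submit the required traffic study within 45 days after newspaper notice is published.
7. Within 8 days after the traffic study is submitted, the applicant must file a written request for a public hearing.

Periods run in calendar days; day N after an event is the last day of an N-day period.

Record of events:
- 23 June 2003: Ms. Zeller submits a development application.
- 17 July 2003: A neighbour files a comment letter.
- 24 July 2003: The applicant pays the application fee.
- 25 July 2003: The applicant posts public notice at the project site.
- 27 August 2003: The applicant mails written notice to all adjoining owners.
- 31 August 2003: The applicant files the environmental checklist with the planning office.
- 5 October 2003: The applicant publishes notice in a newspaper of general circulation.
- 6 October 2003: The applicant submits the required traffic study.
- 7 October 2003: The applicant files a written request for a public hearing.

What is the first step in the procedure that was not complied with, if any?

Step 1 — counting 35 days from 23 June 2003 (when the application is submitted) gives a deadline of 28 July 2003; 24 July 2003 is within that limit.
Step 2 — counting 10 days from 24 July 2003 (when the application fee is paid) gives a deadline of 3 August 2003; 25 July 2003 is within that limit.
Step 3 — 24 and 40 days from 25 July 2003 (when on-site notice is posted) are 18 August 2003 and 3 September 2003 respectively; done 27 August 2003, which is between those dates.
Step 4 — 14 and 100 days from 23 June 2003 (when the application is submitted) are 7 July 2003 and 1 October 2003 respectively; done 31 August 2003, which is between those dates.
Step 5 — must wait 18 days from 13 September 2003 (end of the 13-day waiting period, which began when the environmental checklist is filed on 31 August 2003), so not before 1 October 2003; 5 October 2003 is on or after that date.
Step 6 — counting 45 days from 5 October 2003 (when newspaper notice is published) gives a deadline of 19 November 2003; done 6 October 2003 — timely.
Step 7 — counting 8 days from 6 October 2003 (when the traffic study is submitted) gives a deadline of 14 October 2003; done 7 October 2003 — timely.

None — every step was satisfied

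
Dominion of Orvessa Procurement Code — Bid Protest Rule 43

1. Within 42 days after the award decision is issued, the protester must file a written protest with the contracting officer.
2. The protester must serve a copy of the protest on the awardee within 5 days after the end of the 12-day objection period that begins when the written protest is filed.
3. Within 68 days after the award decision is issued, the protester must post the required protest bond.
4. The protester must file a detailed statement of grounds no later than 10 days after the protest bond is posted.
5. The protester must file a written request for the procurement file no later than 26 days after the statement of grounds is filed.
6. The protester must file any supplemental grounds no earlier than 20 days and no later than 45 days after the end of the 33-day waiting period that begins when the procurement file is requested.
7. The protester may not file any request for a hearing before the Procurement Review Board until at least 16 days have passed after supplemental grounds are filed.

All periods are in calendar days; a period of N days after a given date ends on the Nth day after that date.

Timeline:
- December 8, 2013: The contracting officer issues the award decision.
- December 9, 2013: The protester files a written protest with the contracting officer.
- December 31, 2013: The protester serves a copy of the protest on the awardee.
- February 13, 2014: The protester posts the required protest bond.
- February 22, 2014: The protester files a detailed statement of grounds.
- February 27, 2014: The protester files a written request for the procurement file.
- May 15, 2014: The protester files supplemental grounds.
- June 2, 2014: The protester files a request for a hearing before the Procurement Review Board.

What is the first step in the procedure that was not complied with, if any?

Step 1: 42 days after December 8, 2013 (when the award decision is issued) is January 19, 2014; December 9, 2013 is within that limit.
Step 2: 5 days after December 21, 2013 (end of the 12-day objection period, which began when the written protest is filed on December 9, 2013) is December 26, 2013; done December 31, 2013 — 5 days late.
No need to go further; step 2 was not satisfied.

Step 2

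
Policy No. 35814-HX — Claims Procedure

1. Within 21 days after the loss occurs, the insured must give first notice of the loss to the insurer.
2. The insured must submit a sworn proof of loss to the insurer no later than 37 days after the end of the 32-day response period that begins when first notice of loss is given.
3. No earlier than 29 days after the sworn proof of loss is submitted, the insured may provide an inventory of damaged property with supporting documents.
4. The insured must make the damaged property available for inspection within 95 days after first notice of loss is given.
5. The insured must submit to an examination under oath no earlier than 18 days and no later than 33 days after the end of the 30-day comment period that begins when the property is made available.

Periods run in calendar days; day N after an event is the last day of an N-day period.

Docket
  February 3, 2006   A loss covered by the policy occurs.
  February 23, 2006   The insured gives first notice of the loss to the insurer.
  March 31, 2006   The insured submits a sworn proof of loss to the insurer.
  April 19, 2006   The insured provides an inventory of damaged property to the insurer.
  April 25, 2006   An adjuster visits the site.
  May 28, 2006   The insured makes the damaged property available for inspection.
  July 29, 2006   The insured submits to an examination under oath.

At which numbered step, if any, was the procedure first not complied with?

Step 3

(1) due by February 3, 2006 + 21 days = February 24, 2006; February 23, 2006 is within that limit.
(2) due by March 27, 2006 + 37 days = May 3, 2006; March 31, 2006 is within that limit.
(3) permitted from March 31, 2006 + 29 days = April 29, 2006 onward; done April 19, 2006 — 10 days too early.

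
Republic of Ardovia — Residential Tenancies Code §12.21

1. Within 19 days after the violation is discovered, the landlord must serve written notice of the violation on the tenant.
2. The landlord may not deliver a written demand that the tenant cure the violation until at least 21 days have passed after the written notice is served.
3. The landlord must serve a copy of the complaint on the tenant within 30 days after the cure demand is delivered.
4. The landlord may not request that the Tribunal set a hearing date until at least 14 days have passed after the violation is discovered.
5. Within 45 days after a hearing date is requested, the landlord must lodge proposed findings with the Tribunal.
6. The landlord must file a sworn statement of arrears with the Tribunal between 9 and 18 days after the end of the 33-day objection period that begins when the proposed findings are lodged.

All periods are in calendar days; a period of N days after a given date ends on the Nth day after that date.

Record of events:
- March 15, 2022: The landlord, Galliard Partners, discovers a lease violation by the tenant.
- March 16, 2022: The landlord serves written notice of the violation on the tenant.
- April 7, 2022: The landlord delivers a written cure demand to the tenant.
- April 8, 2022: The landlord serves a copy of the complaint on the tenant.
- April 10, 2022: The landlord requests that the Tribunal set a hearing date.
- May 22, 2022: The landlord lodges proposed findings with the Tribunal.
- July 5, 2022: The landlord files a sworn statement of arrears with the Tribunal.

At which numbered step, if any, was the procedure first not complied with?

None — every step was satisfied

(1) due by March 15, 2022 + 19 days = April 3, 2022; completed March 16, 2022, before the deadline.
(2) permitted from March 16, 2022 + 21 days = April 6, 2022 onward; done April 7, 2022, after the minimum wait.
(3) due by April 7, 2022 + 30 days = May 7, 2022; completed April 8, 2022, before the deadline.
(4) permitted from March 15, 2022 + 14 days = March 29, 2022 onward; done April 10, 2022, after the minimum wait.
(5) due by April 10, 2022 + 45 days = May 25, 2022; completed May 22, 2022, before the deadline.
(6) the permitted window runs from June 24, 2022 + 9 = July 3, 2022 to June 24, 2022 + 18 = July 12, 2022; done July 5, 2022 — within the window.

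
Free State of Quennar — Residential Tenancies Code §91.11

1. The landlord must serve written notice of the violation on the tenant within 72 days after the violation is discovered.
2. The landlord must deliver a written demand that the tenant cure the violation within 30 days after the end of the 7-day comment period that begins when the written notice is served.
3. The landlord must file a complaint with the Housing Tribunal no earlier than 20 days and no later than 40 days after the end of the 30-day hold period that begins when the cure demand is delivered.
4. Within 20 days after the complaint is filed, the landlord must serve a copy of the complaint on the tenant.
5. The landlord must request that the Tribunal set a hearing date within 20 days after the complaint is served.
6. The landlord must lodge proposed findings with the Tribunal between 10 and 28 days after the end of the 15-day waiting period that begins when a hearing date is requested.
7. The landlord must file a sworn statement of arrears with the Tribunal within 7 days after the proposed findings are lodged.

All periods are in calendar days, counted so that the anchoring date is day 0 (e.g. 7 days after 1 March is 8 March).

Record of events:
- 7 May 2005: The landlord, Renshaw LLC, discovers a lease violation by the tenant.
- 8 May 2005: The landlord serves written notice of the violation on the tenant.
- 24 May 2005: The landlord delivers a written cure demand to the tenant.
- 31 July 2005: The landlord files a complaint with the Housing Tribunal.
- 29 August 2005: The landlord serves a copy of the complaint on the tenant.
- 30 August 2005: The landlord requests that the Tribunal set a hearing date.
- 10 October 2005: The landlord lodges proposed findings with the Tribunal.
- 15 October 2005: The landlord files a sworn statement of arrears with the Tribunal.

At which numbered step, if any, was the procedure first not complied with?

Step 1: 72 days after 7 May 2005 (when the violation is discovered) is 18 July 2005; done 8 May 2005 — timely.
Step 2: 30 days after 15 May 2005 (end of the 7-day comment period, which began when the written notice is served on 8 May 2005) is 14 June 2005; 24 May 2005 is within that limit.
Step 3: the window is 20–40 days after 23 June 2005 (end of the 30-day hold period, which began when the cure demand is delivered on 24 May 2005), so 13 July 2005 through 2 August 2005; done 31 July 2005 — within the window.
Step 4: 20 days after 31 July 2005 (when the complaint is filed) is 20 August 2005; 29 August 2005 misses that deadline by 9 days.
Later steps need not be reached.

Step 4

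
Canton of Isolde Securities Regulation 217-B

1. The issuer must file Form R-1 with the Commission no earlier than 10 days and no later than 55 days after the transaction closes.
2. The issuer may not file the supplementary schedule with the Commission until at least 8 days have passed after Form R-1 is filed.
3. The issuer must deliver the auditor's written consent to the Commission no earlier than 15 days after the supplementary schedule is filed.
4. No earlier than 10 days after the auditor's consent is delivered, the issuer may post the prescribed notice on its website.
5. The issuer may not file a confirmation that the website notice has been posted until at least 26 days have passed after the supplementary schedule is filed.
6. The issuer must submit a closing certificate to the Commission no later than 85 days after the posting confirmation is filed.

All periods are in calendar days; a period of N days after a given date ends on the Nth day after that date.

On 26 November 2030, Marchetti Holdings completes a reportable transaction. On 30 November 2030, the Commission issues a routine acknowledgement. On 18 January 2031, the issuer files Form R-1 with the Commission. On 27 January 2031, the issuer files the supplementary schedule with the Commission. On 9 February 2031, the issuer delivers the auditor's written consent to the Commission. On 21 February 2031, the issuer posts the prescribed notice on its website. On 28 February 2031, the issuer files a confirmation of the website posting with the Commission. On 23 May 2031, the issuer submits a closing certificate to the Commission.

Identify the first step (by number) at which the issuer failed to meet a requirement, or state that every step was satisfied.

(1) the permitted window runs from 26 November 2030 + 10 = 6 December 2030 to 26 November 2030 + 55 = 20 January 2031; 18 January 2031 falls inside that range.
(2) permitted from 18 January 2031 + 8 days = 26 January 2031 onward; done 27 January 2031, after the minimum wait.
(3) permitted from 27 January 2031 + 15 days = 11 February 2031 onward; acted on 9 February 2031, 2 days prematurely.
The procedure was therefore not followed at step 3.

Step 3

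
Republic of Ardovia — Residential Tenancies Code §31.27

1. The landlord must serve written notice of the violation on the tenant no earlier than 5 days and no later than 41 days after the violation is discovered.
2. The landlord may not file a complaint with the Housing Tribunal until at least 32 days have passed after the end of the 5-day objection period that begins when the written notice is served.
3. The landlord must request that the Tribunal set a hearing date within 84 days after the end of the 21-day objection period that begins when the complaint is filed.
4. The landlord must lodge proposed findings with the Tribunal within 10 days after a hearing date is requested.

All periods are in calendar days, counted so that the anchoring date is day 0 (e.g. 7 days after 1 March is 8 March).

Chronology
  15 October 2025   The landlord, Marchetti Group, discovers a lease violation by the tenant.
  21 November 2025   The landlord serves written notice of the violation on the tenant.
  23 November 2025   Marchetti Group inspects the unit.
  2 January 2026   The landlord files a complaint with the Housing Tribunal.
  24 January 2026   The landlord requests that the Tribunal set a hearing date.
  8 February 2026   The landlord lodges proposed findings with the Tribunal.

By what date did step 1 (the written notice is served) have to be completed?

Step 1 runs from 15 October 2025, when the violation is discovered. The window is 5–41 days after 15 October 2025; it closes on 25 November 2025.

25 November 2025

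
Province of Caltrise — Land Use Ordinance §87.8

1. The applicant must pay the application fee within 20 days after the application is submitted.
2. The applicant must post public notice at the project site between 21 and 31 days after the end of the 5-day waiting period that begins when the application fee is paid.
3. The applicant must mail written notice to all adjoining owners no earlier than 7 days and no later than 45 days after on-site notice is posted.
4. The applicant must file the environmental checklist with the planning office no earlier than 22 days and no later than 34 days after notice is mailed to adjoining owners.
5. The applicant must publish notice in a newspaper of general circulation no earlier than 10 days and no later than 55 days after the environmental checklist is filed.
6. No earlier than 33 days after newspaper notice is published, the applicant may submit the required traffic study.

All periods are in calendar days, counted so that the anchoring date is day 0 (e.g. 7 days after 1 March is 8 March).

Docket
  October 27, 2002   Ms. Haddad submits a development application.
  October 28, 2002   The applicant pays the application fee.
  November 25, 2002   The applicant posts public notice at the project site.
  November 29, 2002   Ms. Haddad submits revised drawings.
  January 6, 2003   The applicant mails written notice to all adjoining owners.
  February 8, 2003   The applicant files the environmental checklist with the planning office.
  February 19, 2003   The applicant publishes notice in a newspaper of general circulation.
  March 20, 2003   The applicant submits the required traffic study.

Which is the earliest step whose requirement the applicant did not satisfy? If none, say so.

(1) due by October 27, 2002 + 20 days = November 16, 2002; done October 28, 2002 — timely.
(2) the permitted window runs from November 2, 2002 + 21 = November 23, 2002 to November 2, 2002 + 31 = December 3, 2002; done November 25, 2002, which is between those dates.
(3) the permitted window runs from November 25, 2002 + 7 = December 2, 2002 to November 25, 2002 + 45 = January 9, 2003; January 6, 2003 falls inside that range.
(4) the permitted window runs from January 6, 2003 + 22 = January 28, 2003 to January 6, 2003 + 34 = February 9, 2003; done February 8, 2003 — within the window.
(5) the permitted window runs from February 8, 2003 + 10 = February 18, 2003 to February 8, 2003 + 55 = April 4, 2003; February 19, 2003 falls inside that range.
(6) permitted from February 19, 2003 + 33 days = March 24, 2003 onward; done March 20, 2003 — 4 days too early.

Step 6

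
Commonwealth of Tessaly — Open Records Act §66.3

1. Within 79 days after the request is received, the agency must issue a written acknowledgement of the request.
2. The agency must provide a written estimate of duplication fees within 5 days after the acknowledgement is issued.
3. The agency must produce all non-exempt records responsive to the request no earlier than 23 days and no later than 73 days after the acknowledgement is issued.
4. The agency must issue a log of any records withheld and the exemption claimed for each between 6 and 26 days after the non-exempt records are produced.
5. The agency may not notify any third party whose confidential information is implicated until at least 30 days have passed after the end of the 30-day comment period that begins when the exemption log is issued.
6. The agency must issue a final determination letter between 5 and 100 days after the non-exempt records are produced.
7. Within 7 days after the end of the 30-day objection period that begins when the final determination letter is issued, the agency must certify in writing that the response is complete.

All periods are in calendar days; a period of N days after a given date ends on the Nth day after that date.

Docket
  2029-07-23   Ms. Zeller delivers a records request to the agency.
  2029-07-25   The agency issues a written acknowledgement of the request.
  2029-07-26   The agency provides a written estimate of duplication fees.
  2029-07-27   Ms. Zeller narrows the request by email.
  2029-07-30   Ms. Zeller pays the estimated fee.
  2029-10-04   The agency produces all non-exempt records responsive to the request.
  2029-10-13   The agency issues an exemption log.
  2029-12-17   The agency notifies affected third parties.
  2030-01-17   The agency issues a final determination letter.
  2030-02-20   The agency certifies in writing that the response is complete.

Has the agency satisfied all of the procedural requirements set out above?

No

Step 1: 79 days after 2029-07-23 (when the request is received) is 2029-10-10; completed 2029-07-25, before the deadline.
Step 2: 5 days after 2029-07-25 (when the acknowledgement is issued) is 2029-07-30; done 2029-07-26 — timely.
Step 3: the window is 23–73 days after 2029-07-25 (when the acknowledgement is issued), so 2029-08-17 through 2029-10-06; done 2029-10-04 — within the window.
Step 4: the window is 6–26 days after 2029-10-04 (when the non-exempt records are produced), so 2029-10-10 through 2029-10-30; 2029-10-13 falls inside that range.
Step 5: the earliest permitted date is 30 days after 2029-11-12 (end of the 30-day comment period, which began when the exemption log is issued on 2029-10-13), i.e. 2029-12-12; done 2029-12-17, after the minimum wait.
Step 6: the window is 5–100 days after 2029-10-04 (when the non-exempt records are produced), so 2029-10-09 through 2030-01-12; done 2030-01-17 — 5 days after the window closed.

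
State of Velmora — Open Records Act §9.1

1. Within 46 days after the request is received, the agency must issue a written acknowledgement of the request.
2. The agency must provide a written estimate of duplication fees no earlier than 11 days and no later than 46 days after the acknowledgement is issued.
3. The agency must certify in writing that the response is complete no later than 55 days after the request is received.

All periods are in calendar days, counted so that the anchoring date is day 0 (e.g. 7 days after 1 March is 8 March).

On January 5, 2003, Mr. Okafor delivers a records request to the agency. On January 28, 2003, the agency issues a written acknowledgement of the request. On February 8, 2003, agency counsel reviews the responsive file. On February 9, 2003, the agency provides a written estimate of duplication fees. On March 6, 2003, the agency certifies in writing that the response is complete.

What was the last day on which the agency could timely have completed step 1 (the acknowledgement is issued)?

Step 1 runs from January 5, 2003, when the request is received. 46 days after January 5, 2003 is February 20, 2003.

February 20, 2003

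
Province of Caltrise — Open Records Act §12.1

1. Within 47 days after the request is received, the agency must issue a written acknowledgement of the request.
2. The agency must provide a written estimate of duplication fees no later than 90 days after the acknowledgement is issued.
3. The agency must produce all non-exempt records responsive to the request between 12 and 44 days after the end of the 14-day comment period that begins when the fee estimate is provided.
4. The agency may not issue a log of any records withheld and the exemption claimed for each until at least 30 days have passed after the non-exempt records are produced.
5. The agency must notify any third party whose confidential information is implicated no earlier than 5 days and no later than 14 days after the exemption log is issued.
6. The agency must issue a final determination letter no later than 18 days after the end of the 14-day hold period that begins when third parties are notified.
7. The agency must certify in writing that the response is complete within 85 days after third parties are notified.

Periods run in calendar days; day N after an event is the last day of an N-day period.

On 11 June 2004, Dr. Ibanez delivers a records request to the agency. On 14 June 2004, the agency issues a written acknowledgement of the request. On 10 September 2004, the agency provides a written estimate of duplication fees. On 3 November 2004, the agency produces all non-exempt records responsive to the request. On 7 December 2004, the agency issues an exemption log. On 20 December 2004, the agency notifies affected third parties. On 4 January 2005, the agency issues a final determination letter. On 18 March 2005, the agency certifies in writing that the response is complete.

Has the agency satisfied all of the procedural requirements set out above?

No

Step 1: 47 days after 11 June 2004 (when the request is received) is 28 July 2004; completed 14 June 2004, before the deadline.
Step 2: 90 days after 14 June 2004 (when the acknowledgement is issued) is 12 September 2004; done 10 September 2004 — timely.
Step 3: the window is 12–44 days after 24 September 2004 (end of the 14-day comment period, which began when the fee estimate is provided on 10 September 2004), so 6 October 2004 through 7 November 2004; done 3 November 2004, which is between those dates.
Step 4: the earliest permitted date is 30 days after 3 November 2004 (when the non-exempt records are produced), i.e. 3 December 2004; 7 December 2004 is on or after that date.
Step 5: the window is 5–14 days after 7 December 2004 (when the exemption log is issued), so 12 December 2004 through 21 December 2004; done 20 December 2004, which is between those dates.
Step 6: 18 days after 3 January 2005 (end of the 14-day hold period, which began when third parties are notified on 20 December 2004) is 21 January 2005; 4 January 2005 is within that limit.
Step 7: 85 days after 20 December 2004 (when third parties are notified) is 15 March 2005; not done until 18 March 2005, 3 days after the deadline.
The analysis stops there.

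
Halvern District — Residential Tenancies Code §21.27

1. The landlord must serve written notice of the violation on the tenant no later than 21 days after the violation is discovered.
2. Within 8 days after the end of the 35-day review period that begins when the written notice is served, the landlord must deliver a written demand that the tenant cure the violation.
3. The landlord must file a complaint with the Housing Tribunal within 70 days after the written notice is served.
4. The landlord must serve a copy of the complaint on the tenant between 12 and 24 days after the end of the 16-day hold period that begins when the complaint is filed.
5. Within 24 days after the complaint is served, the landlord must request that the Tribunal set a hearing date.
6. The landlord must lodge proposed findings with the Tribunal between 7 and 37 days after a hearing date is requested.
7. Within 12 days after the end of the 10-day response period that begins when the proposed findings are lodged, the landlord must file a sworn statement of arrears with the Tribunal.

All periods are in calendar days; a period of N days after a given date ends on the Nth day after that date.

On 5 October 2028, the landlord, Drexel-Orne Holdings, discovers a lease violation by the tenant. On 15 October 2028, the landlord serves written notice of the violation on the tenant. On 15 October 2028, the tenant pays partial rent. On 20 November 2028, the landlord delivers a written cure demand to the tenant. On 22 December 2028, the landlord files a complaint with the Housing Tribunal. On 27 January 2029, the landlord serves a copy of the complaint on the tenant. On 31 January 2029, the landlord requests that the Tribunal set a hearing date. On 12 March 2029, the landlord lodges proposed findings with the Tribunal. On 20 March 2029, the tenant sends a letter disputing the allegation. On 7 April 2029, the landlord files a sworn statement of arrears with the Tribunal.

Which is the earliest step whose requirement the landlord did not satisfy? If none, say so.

(1) due by 5 October 2028 + 21 days = 26 October 2028; 15 October 2028 is within that limit.
(2) due by 19 November 2028 + 8 days = 27 November 2028; 20 November 2028 is within that limit.
(3) due by 15 October 2028 + 70 days = 24 December 2028; 22 December 2028 is within that limit.
(4) the permitted window runs from 7 January 2029 + 12 = 19 January 2029 to 7 January 2029 + 24 = 31 January 2029; done 27 January 2029, which is between those dates.
(5) due by 27 January 2029 + 24 days = 20 February 2029; 31 January 2029 is within that limit.
(6) the permitted window runs from 31 January 2029 + 7 = 7 February 2029 to 31 January 2029 + 37 = 9 March 2029; 12 March 2029 is 3 days past the end of the window.
The analysis stops there.

Step 6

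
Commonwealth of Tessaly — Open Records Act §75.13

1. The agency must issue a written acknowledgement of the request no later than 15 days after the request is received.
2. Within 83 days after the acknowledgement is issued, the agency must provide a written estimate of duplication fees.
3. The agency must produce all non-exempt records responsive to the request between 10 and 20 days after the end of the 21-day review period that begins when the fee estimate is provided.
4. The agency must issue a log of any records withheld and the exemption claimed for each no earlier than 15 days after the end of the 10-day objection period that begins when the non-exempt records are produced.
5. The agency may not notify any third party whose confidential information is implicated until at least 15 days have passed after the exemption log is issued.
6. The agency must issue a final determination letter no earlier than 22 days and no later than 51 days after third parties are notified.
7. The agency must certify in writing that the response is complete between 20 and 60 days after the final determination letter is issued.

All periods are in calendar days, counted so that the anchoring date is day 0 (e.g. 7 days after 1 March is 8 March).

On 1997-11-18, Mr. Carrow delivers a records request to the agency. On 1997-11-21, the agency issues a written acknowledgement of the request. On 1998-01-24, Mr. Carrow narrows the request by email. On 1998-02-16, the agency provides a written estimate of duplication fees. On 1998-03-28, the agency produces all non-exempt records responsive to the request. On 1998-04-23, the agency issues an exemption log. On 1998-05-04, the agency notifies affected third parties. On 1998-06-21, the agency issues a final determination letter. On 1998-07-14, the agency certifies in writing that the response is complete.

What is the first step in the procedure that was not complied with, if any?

Step 2

(1) due by 1997-11-18 + 15 days = 1997-12-03; completed 1997-11-21, before the deadline.
(2) due by 1997-11-21 + 83 days = 1998-02-12; not done until 1998-02-16, 4 days after the deadline.
No need to go further; step 2 was not satisfied.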